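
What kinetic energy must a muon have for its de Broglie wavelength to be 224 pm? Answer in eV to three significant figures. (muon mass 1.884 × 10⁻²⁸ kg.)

KE = 0.145 eV

p = h/λ = 6.626 × 10⁻³⁴ / 2.240 × 10⁻¹⁰ = 2.958 × 10⁻²⁴ kg·m/s.
KE = p²/(2m) = (2.958 × 10⁻²⁴)² / (2 × 1.884 × 10⁻²⁸) = 2.322 × 10⁻²⁰ J = 0.145 eV.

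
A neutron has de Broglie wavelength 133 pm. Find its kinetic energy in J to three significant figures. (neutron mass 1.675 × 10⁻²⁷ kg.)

p = h/λ = 6.626 × 10⁻³⁴ / 1.330 × 10⁻¹⁰ = 4.982 × 10⁻²⁴ kg·m/s.
KE = p²/(2m) = (4.982 × 10⁻²⁴)² / (2 × 1.675 × 10⁻²⁷) = 7.409 × 10⁻²¹ J = 7.41 × 10⁻²¹ J.

KE = 7.41 × 10⁻²¹ J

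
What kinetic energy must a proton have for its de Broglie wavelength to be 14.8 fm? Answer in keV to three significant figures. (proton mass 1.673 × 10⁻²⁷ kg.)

KE = 3740 keV

p = h/λ = 6.626 × 10⁻³⁴ / 1.480 × 10⁻¹⁴ = 4.477 × 10⁻²⁰ kg·m/s.
KE = p²/(2m) = (4.477 × 10⁻²⁰)² / (2 × 1.673 × 10⁻²⁷) = 5.990 × 10⁻¹³ J = 3740 keV.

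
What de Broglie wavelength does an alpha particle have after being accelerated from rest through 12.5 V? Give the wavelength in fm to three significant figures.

KE = 2eV = 2 × 1.602 × 10⁻¹⁹ × 12.50 = 4.005 × 10⁻¹⁸ J.
p = √(2mKE) = √(2 × 6.645 × 10⁻²⁷ × 4.005 × 10⁻¹⁸) = 2.307 × 10⁻²² kg·m/s.
λ = h/p = 6.626 × 10⁻³⁴ / 2.307 × 10⁻²² = 2.87 × 10⁻¹² m = 2870 fm.

λ = 2870 fm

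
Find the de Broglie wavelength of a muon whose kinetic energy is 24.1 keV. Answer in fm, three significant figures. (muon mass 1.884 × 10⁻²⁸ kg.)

KE = 24.1 keV = 3.861 × 10⁻¹⁵ J.
p = √(2mKE) = √(2 × 1.884 × 10⁻²⁸ × 3.861 × 10⁻¹⁵) = 1.206 × 10⁻²¹ kg·m/s.
λ = h/p = 6.626 × 10⁻³⁴ / 1.206 × 10⁻²¹ = 5.49 × 10⁻¹³ m = 549 fm.

λ = 549 fm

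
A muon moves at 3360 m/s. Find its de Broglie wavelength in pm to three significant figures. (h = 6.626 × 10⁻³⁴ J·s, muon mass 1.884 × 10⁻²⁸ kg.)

λ = 1050 pm

p = mv = 1.884 × 10⁻²⁸ × 3360 = 6.330 × 10⁻²⁵ kg·m/s.
λ = h/p = 6.626 × 10⁻³⁴ / 6.330 × 10⁻²⁵ = 1.05 × 10⁻⁹ m = 1050 pm.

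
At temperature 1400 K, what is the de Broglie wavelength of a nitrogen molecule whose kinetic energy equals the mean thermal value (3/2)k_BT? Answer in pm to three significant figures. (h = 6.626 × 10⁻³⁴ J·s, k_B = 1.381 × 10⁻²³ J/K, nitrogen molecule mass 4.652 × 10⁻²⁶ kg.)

λ = 12.8 pm

KE = (3/2)k_BT = 1.5 × 1.381 × 10⁻²³ × 1400 = 2.900 × 10⁻²⁰ J.
p = √(2mKE) = √(2 × 4.652 × 10⁻²⁶ × 2.900 × 10⁻²⁰) = 5.194 × 10⁻²³ kg·m/s.
λ = h/p = 1.28 × 10⁻¹¹ m = 12.8 pm.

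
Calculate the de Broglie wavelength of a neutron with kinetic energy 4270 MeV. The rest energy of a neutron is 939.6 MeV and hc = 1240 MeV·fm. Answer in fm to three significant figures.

Total energy E = KE + m₀c² = 4270 + 939.6 = 5209.6 MeV.
(pc)² = E² − (m₀c²)² = (5209.6)² − (939.6)² = 2.626 × 10⁷ MeV², so pc = 5124 MeV.
λ = hc/(pc) = 1240 MeV·fm / 5124 MeV = 0.242 fm.

λ = 0.242 fm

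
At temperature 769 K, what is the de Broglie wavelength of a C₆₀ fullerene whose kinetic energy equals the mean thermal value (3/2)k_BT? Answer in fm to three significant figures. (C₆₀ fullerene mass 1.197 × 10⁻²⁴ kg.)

KE = (3/2)k_BT = 1.5 × 1.381 × 10⁻²³ × 769 = 1.593 × 10⁻²⁰ J.
p = √(2mKE) = √(2 × 1.197 × 10⁻²⁴ × 1.593 × 10⁻²⁰) = 1.953 × 10⁻²² kg·m/s.
λ = h/p = 3.39 × 10⁻¹² m = 3390 fm.

λ = 3390 fm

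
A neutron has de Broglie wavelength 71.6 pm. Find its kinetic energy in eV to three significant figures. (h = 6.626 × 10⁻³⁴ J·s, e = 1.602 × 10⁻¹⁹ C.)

KE = 0.160 eV

p = h/λ = 6.626 × 10⁻³⁴ / 7.160 × 10⁻¹¹ = 9.254 × 10⁻²⁴ kg·m/s.
KE = p²/(2m) = (9.254 × 10⁻²⁴)² / (2 × 1.675 × 10⁻²⁷) = 2.556 × 10⁻²⁰ J = 0.160 eV.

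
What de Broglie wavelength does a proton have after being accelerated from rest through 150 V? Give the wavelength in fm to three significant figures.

λ = 2340 fm

KE = eV = 1.602 × 10⁻¹⁹ × 150.0 = 2.403 × 10⁻¹⁷ J.
p = √(2mKE) = √(2 × 1.673 × 10⁻²⁷ × 2.403 × 10⁻¹⁷) = 2.836 × 10⁻²² kg·m/s.
λ = h/p = 6.626 × 10⁻³⁴ / 2.836 × 10⁻²² = 2.34 × 10⁻¹² m = 2340 fm.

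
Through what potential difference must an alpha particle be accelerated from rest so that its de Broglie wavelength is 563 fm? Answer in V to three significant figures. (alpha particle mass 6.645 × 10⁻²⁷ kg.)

V = 325 V

p = h/λ = 6.626 × 10⁻³⁴ / 5.630 × 10⁻¹³ = 1.177 × 10⁻²¹ kg·m/s.
KE = p²/(2m) = 1.042 × 10⁻¹⁶ J.
V = KE/2e = 1.042 × 10⁻¹⁶ / (2 × 1.602 × 10⁻¹⁹) = 325 V.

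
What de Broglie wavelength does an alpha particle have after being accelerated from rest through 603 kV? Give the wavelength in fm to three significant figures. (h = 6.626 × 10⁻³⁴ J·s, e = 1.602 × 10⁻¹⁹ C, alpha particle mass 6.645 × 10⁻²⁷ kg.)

KE = 2eV = 2 × 1.602 × 10⁻¹⁹ × 6.030 × 10⁵ = 1.932 × 10⁻¹³ J.
p = √(2mKE) = √(2 × 6.645 × 10⁻²⁷ × 1.932 × 10⁻¹³) = 5.067 × 10⁻²⁰ kg·m/s.
λ = h/p = 6.626 × 10⁻³⁴ / 5.067 × 10⁻²⁰ = 1.31 × 10⁻¹⁴ m = 13.1 fm.

λ = 13.1 fm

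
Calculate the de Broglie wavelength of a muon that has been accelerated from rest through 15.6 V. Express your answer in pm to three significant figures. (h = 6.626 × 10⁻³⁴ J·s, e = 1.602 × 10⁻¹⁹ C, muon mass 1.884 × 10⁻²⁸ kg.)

KE = eV = 1.602 × 10⁻¹⁹ × 15.60 = 2.499 × 10⁻¹⁸ J.
p = √(2mKE) = √(2 × 1.884 × 10⁻²⁸ × 2.499 × 10⁻¹⁸) = 3.069 × 10⁻²³ kg·m/s.
λ = h/p = 6.626 × 10⁻³⁴ / 3.069 × 10⁻²³ = 2.16 × 10⁻¹¹ m = 21.6 pm.

λ = 21.6 pm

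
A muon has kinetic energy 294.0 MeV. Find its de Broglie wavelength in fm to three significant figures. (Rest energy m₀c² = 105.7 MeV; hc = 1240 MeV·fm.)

Total energy E = KE + m₀c² = 294.0 + 105.7 = 399.7 MeV.
(pc)² = E² − (m₀c²)² = (399.7)² − (105.7)² = 1.486 × 10⁵ MeV², so pc = 385.5 MeV.
λ = hc/(pc) = 1240 MeV·fm / 385.5 MeV = 3.22 fm.

λ = 3.22 fm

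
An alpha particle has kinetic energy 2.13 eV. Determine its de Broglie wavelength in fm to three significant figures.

KE = 2.13 eV = 3.412 × 10⁻¹⁹ J.
p = √(2mKE) = √(2 × 6.645 × 10⁻²⁷ × 3.412 × 10⁻¹⁹) = 6.734 × 10⁻²³ kg·m/s.
λ = h/p = 6.626 × 10⁻³⁴ / 6.734 × 10⁻²³ = 9.84 × 10⁻¹² m = 9840 fm.

λ = 9840 fm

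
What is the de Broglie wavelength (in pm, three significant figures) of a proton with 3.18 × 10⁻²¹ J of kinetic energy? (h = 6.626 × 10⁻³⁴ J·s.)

p = √(2mKE) = √(2 × 1.673 × 10⁻²⁷ × 3.180 × 10⁻²¹) = 3.262 × 10⁻²⁴ kg·m/s.
λ = h/p = 6.626 × 10⁻³⁴ / 3.262 × 10⁻²⁴ = 2.03 × 10⁻¹⁰ m = 203 pm.

λ = 203 pm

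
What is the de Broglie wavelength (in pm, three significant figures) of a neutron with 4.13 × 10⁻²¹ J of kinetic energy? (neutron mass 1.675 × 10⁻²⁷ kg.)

p = √(2mKE) = √(2 × 1.675 × 10⁻²⁷ × 4.130 × 10⁻²¹) = 3.720 × 10⁻²⁴ kg·m/s.
λ = h/p = 6.626 × 10⁻³⁴ / 3.720 × 10⁻²⁴ = 1.78 × 10⁻¹⁰ m = 178 pm.

λ = 178 pm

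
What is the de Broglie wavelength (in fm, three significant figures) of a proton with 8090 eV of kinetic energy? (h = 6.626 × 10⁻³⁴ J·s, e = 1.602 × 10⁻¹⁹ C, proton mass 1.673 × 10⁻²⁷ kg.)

KE = 8090 eV = 1.296 × 10⁻¹⁵ J.
p = √(2mKE) = √(2 × 1.673 × 10⁻²⁷ × 1.296 × 10⁻¹⁵) = 2.082 × 10⁻²¹ kg·m/s.
λ = h/p = 6.626 × 10⁻³⁴ / 2.082 × 10⁻²¹ = 3.18 × 10⁻¹³ m = 318 fm.

λ = 318 fm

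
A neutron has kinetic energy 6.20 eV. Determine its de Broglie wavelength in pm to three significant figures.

λ = 11.5 pm

KE = 6.20 eV = 9.932 × 10⁻¹⁹ J.
p = √(2mKE) = √(2 × 1.675 × 10⁻²⁷ × 9.932 × 10⁻¹⁹) = 5.768 × 10⁻²³ kg·m/s.
λ = h/p = 6.626 × 10⁻³⁴ / 5.768 × 10⁻²³ = 1.15 × 10⁻¹¹ m = 11.5 pm.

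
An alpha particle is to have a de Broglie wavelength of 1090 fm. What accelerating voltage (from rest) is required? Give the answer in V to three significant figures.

V = 86.8 V

p = h/λ = 6.626 × 10⁻³⁴ / 1.090 × 10⁻¹² = 6.079 × 10⁻²² kg·m/s.
KE = p²/(2m) = 2.781 × 10⁻¹⁷ J.
V = KE/2e = 2.781 × 10⁻¹⁷ / (2 × 1.602 × 10⁻¹⁹) = 86.8 V.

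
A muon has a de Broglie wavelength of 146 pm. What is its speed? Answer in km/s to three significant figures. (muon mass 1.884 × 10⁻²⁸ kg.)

v = 24.1 km/s

p = h/λ = 6.626 × 10⁻³⁴ / 1.460 × 10⁻¹⁰ = 4.538 × 10⁻²⁴ kg·m/s.
v = p/m = 4.538 × 10⁻²⁴ / 1.884 × 10⁻²⁸ = 2.41 × 10⁴ m/s = 24.1 km/s.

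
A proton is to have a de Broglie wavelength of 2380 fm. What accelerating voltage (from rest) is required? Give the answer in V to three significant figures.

V = 145 V

p = h/λ = 6.626 × 10⁻³⁴ / 2.380 × 10⁻¹² = 2.784 × 10⁻²² kg·m/s.
KE = p²/(2m) = 2.316 × 10⁻¹⁷ J.
V = KE/e = 2.316 × 10⁻¹⁷ / (1.602 × 10⁻¹⁹) = 145 V.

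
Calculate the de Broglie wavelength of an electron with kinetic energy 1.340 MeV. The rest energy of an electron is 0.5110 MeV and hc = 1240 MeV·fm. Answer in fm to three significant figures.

λ = 697 fm

Total energy E = KE + m₀c² = 1.340 + 0.5110 = 1.8510 MeV.
(pc)² = E² − (m₀c²)² = (1.8510)² − (0.5110)² = 3.165 MeV², so pc = 1.779 MeV.
λ = hc/(pc) = 1240 MeV·fm / 1.779 MeV = 697 fm.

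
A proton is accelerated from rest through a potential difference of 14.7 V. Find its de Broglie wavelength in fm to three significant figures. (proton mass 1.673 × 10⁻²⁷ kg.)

KE = eV = 1.602 × 10⁻¹⁹ × 14.70 = 2.355 × 10⁻¹⁸ J.
p = √(2mKE) = √(2 × 1.673 × 10⁻²⁷ × 2.355 × 10⁻¹⁸) = 8.877 × 10⁻²³ kg·m/s.
λ = h/p = 6.626 × 10⁻³⁴ / 8.877 × 10⁻²³ = 7.46 × 10⁻¹² m = 7460 fm.

λ = 7460 fm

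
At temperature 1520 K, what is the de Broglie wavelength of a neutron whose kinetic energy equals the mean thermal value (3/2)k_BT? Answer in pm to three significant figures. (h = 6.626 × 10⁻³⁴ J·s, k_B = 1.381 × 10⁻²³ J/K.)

λ = 64.5 pm

KE = (3/2)k_BT = 1.5 × 1.381 × 10⁻²³ × 1520 = 3.149 × 10⁻²⁰ J.
p = √(2mKE) = √(2 × 1.675 × 10⁻²⁷ × 3.149 × 10⁻²⁰) = 1.027 × 10⁻²³ kg·m/s.
λ = h/p = 6.45 × 10⁻¹¹ m = 64.5 pm.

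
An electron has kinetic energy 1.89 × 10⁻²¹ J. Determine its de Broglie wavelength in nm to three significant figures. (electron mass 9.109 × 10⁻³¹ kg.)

p = √(2mKE) = √(2 × 9.109 × 10⁻³¹ × 1.890 × 10⁻²¹) = 5.868 × 10⁻²⁶ kg·m/s.
λ = h/p = 6.626 × 10⁻³⁴ / 5.868 × 10⁻²⁶ = 1.13 × 10⁻⁸ m = 11.3 nm.

λ = 11.3 nm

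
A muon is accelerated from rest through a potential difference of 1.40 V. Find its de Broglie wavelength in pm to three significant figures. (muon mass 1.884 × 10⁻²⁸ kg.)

KE = eV = 1.602 × 10⁻¹⁹ × 1.400 = 2.243 × 10⁻¹⁹ J.
p = √(2mKE) = √(2 × 1.884 × 10⁻²⁸ × 2.243 × 10⁻¹⁹) = 9.193 × 10⁻²⁴ kg·m/s.
λ = h/p = 6.626 × 10⁻³⁴ / 9.193 × 10⁻²⁴ = 7.21 × 10⁻¹¹ m = 72.1 pm.

λ = 72.1 pm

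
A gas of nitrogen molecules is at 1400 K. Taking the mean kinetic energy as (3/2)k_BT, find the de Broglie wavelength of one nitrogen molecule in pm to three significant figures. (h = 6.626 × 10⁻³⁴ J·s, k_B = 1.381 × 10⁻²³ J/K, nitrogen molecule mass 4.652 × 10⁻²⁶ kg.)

λ = 12.8 pm

KE = (3/2)k_BT = 1.5 × 1.381 × 10⁻²³ × 1400 = 2.900 × 10⁻²⁰ J.
p = √(2mKE) = √(2 × 4.652 × 10⁻²⁶ × 2.900 × 10⁻²⁰) = 5.194 × 10⁻²³ kg·m/s.
λ = h/p = 1.28 × 10⁻¹¹ m = 12.8 pm.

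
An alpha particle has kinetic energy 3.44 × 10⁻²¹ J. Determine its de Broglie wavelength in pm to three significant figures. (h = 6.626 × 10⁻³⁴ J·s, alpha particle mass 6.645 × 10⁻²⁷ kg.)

λ = 98.0 pm

p = √(2mKE) = √(2 × 6.645 × 10⁻²⁷ × 3.440 × 10⁻²¹) = 6.761 × 10⁻²⁴ kg·m/s.
λ = h/p = 6.626 × 10⁻³⁴ / 6.761 × 10⁻²⁴ = 9.80 × 10⁻¹¹ m = 98.0 pm.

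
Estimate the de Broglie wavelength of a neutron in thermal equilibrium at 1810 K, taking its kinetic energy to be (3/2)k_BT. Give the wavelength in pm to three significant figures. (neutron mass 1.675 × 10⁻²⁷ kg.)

λ = 59.1 pm

KE = (3/2)k_BT = 1.5 × 1.381 × 10⁻²³ × 1810 = 3.749 × 10⁻²⁰ J.
p = √(2mKE) = √(2 × 1.675 × 10⁻²⁷ × 3.749 × 10⁻²⁰) = 1.121 × 10⁻²³ kg·m/s.
λ = h/p = 5.91 × 10⁻¹¹ m = 59.1 pm.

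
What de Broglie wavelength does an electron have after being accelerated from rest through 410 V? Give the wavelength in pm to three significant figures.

λ = 60.6 pm

KE = eV = 1.602 × 10⁻¹⁹ × 410.0 = 6.568 × 10⁻¹⁷ J.
p = √(2mKE) = √(2 × 9.109 × 10⁻³¹ × 6.568 × 10⁻¹⁷) = 1.094 × 10⁻²³ kg·m/s.
λ = h/p = 6.626 × 10⁻³⁴ / 1.094 × 10⁻²³ = 6.06 × 10⁻¹¹ m = 60.6 pm.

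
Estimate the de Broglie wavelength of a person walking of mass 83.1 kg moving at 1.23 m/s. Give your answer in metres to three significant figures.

λ = 6.48 × 10⁻³⁶ m

p = mv = 83.1 × 1.23 = 1.022 × 10² kg·m/s.
λ = h/p = 6.626 × 10⁻³⁴ / 1.022 × 10² = 6.48 × 10⁻³⁶ m.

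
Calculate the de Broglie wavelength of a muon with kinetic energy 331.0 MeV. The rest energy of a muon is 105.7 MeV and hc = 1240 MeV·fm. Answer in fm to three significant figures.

λ = 2.93 fm

Total energy E = KE + m₀c² = 331.0 + 105.7 = 436.7 MeV.
(pc)² = E² − (m₀c²)² = (436.7)² − (105.7)² = 1.795 × 10⁵ MeV², so pc = 423.7 MeV.
λ = hc/(pc) = 1240 MeV·fm / 423.7 MeV = 2.93 fm.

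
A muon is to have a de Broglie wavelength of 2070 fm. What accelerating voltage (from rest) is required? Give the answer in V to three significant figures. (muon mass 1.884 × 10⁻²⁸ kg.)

p = h/λ = 6.626 × 10⁻³⁴ / 2.070 × 10⁻¹² = 3.201 × 10⁻²² kg·m/s.
KE = p²/(2m) = 2.719 × 10⁻¹⁶ J.
V = KE/e = 2.719 × 10⁻¹⁶ / (1.602 × 10⁻¹⁹) = 1700 V.

V = 1700 V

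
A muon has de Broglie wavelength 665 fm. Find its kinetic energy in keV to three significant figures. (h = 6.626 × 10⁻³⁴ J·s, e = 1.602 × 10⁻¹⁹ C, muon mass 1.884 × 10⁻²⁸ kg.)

p = h/λ = 6.626 × 10⁻³⁴ / 6.650 × 10⁻¹³ = 9.964 × 10⁻²² kg·m/s.
KE = p²/(2m) = (9.964 × 10⁻²²)² / (2 × 1.884 × 10⁻²⁸) = 2.635 × 10⁻¹⁵ J = 16.4 keV.

KE = 16.4 keV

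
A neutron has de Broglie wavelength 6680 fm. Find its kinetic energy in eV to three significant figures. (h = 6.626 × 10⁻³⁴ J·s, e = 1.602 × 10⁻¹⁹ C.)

p = h/λ = 6.626 × 10⁻³⁴ / 6.680 × 10⁻¹² = 9.919 × 10⁻²³ kg·m/s.
KE = p²/(2m) = (9.919 × 10⁻²³)² / (2 × 1.675 × 10⁻²⁷) = 2.937 × 10⁻¹⁸ J = 18.3 eV.

KE = 18.3 eV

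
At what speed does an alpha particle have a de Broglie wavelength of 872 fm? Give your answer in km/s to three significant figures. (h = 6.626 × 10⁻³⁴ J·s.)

v = 114 km/s

p = h/λ = 6.626 × 10⁻³⁴ / 8.720 × 10⁻¹³ = 7.599 × 10⁻²² kg·m/s.
v = p/m = 7.599 × 10⁻²² / 6.645 × 10⁻²⁷ = 1.14 × 10⁵ m/s = 114 km/s.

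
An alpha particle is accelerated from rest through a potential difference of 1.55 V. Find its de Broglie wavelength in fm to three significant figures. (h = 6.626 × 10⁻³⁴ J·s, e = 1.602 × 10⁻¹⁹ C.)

λ = 8160 fm

KE = 2eV = 2 × 1.602 × 10⁻¹⁹ × 1.550 = 4.966 × 10⁻¹⁹ J.
p = √(2mKE) = √(2 × 6.645 × 10⁻²⁷ × 4.966 × 10⁻¹⁹) = 8.124 × 10⁻²³ kg·m/s.
λ = h/p = 6.626 × 10⁻³⁴ / 8.124 × 10⁻²³ = 8.16 × 10⁻¹² m = 8160 fm.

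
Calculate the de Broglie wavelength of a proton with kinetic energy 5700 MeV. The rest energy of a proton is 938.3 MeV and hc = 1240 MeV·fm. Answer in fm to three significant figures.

λ = 0.189 fm

Total energy E = KE + m₀c² = 5700 + 938.3 = 6638.3 MeV.
(pc)² = E² − (m₀c²)² = (6638.3)² − (938.3)² = 4.319 × 10⁷ MeV², so pc = 6572 MeV.
λ = hc/(pc) = 1240 MeV·fm / 6572 MeV = 0.189 fm.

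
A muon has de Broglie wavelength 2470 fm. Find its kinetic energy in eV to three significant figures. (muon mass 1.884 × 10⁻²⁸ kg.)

KE = 1190 eV

p = h/λ = 6.626 × 10⁻³⁴ / 2.470 × 10⁻¹² = 2.683 × 10⁻²² kg·m/s.
KE = p²/(2m) = (2.683 × 10⁻²²)² / (2 × 1.884 × 10⁻²⁸) = 1.910 × 10⁻¹⁶ J = 1190 eV.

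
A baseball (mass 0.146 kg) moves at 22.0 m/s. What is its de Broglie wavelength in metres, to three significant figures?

p = mv = 0.146 × 22.0 = 3.212 kg·m/s.
λ = h/p = 6.626 × 10⁻³⁴ / 3.212 = 2.06 × 10⁻³⁴ m.

λ = 2.06 × 10⁻³⁴ m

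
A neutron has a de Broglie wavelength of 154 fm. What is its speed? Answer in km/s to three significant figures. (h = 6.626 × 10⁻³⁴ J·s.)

p = h/λ = 6.626 × 10⁻³⁴ / 1.540 × 10⁻¹³ = 4.303 × 10⁻²¹ kg·m/s.
v = p/m = 4.303 × 10⁻²¹ / 1.675 × 10⁻²⁷ = 2.57 × 10⁶ m/s = 2570 km/s.

v = 2570 km/s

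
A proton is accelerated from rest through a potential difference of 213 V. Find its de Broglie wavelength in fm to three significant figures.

λ = 1960 fm

KE = eV = 1.602 × 10⁻¹⁹ × 213.0 = 3.412 × 10⁻¹⁷ J.
p = √(2mKE) = √(2 × 1.673 × 10⁻²⁷ × 3.412 × 10⁻¹⁷) = 3.379 × 10⁻²² kg·m/s.
λ = h/p = 6.626 × 10⁻³⁴ / 3.379 × 10⁻²² = 1.96 × 10⁻¹² m = 1960 fm.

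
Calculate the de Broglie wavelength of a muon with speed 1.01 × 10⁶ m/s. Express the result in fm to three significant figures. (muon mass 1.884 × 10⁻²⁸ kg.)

p = mv = 1.884 × 10⁻²⁸ × 1.01 × 10⁶ = 1.903 × 10⁻²² kg·m/s.
λ = h/p = 6.626 × 10⁻³⁴ / 1.903 × 10⁻²² = 3.48 × 10⁻¹² m = 3480 fm.

λ = 3480 fm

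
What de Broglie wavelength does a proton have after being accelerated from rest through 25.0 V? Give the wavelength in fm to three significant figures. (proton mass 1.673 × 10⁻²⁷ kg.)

λ = 5720 fm

KE = eV = 1.602 × 10⁻¹⁹ × 25.00 = 4.005 × 10⁻¹⁸ J.
p = √(2mKE) = √(2 × 1.673 × 10⁻²⁷ × 4.005 × 10⁻¹⁸) = 1.158 × 10⁻²² kg·m/s.
λ = h/p = 6.626 × 10⁻³⁴ / 1.158 × 10⁻²² = 5.72 × 10⁻¹² m = 5720 fm.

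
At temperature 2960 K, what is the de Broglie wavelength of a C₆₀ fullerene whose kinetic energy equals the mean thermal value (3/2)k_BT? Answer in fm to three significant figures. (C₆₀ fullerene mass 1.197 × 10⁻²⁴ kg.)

λ = 1730 fm

KE = (3/2)k_BT = 1.5 × 1.381 × 10⁻²³ × 2960 = 6.132 × 10⁻²⁰ J.
p = √(2mKE) = √(2 × 1.197 × 10⁻²⁴ × 6.132 × 10⁻²⁰) = 3.831 × 10⁻²² kg·m/s.
λ = h/p = 1.73 × 10⁻¹² m = 1730 fm.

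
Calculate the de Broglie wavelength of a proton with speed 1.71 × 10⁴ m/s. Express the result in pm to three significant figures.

p = mv = 1.673 × 10⁻²⁷ × 1.71 × 10⁴ = 2.861 × 10⁻²³ kg·m/s.
λ = h/p = 6.626 × 10⁻³⁴ / 2.861 × 10⁻²³ = 2.32 × 10⁻¹¹ m = 23.2 pm.

λ = 23.2 pm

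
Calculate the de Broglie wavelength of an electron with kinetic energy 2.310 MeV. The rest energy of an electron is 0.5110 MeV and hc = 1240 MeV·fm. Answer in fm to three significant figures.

λ = 447 fm

Total energy E = KE + m₀c² = 2.310 + 0.5110 = 2.8210 MeV.
(pc)² = E² − (m₀c²)² = (2.8210)² − (0.5110)² = 7.697 MeV², so pc = 2.774 MeV.
λ = hc/(pc) = 1240 MeV·fm / 2.774 MeV = 447 fm.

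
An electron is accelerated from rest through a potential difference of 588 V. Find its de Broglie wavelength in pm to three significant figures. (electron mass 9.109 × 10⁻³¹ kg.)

λ = 50.6 pm

KE = eV = 1.602 × 10⁻¹⁹ × 588.0 = 9.420 × 10⁻¹⁷ J.
p = √(2mKE) = √(2 × 9.109 × 10⁻³¹ × 9.420 × 10⁻¹⁷) = 1.310 × 10⁻²³ kg·m/s.
λ = h/p = 6.626 × 10⁻³⁴ / 1.310 × 10⁻²³ = 5.06 × 10⁻¹¹ m = 50.6 pm.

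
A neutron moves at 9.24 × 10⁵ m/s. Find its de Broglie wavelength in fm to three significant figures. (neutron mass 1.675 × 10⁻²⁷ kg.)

λ = 428 fm

p = mv = 1.675 × 10⁻²⁷ × 9.24 × 10⁵ = 1.548 × 10⁻²¹ kg·m/s.
λ = h/p = 6.626 × 10⁻³⁴ / 1.548 × 10⁻²¹ = 4.28 × 10⁻¹³ m = 428 fm.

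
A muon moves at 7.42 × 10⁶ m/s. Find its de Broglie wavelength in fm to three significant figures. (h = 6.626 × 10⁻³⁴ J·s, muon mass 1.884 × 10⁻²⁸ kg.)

p = mv = 1.884 × 10⁻²⁸ × 7.42 × 10⁶ = 1.398 × 10⁻²¹ kg·m/s.
λ = h/p = 6.626 × 10⁻³⁴ / 1.398 × 10⁻²¹ = 4.74 × 10⁻¹³ m = 474 fm.

λ = 474 fm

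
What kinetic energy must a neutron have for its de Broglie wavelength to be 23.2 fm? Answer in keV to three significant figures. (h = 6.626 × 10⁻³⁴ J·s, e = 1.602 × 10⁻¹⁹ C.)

KE = 1520 keV

p = h/λ = 6.626 × 10⁻³⁴ / 2.320 × 10⁻¹⁴ = 2.856 × 10⁻²⁰ kg·m/s.
KE = p²/(2m) = (2.856 × 10⁻²⁰)² / (2 × 1.675 × 10⁻²⁷) = 2.435 × 10⁻¹³ J = 1520 keV.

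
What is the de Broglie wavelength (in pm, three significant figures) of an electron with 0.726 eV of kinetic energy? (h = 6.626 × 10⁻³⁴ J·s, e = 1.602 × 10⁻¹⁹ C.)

λ = 1440 pm

KE = 0.726 eV = 1.163 × 10⁻¹⁹ J.
p = √(2mKE) = √(2 × 9.109 × 10⁻³¹ × 1.163 × 10⁻¹⁹) = 4.603 × 10⁻²⁵ kg·m/s.
λ = h/p = 6.626 × 10⁻³⁴ / 4.603 × 10⁻²⁵ = 1.44 × 10⁻⁹ m = 1440 pm.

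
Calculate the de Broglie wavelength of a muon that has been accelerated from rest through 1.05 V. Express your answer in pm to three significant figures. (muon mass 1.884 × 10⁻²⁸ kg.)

KE = eV = 1.602 × 10⁻¹⁹ × 1.050 = 1.682 × 10⁻¹⁹ J.
p = √(2mKE) = √(2 × 1.884 × 10⁻²⁸ × 1.682 × 10⁻¹⁹) = 7.961 × 10⁻²⁴ kg·m/s.
λ = h/p = 6.626 × 10⁻³⁴ / 7.961 × 10⁻²⁴ = 8.32 × 10⁻¹¹ m = 83.2 pm.

λ = 83.2 pm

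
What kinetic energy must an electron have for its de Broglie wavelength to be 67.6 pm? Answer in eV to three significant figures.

KE = 329 eV

p = h/λ = 6.626 × 10⁻³⁴ / 6.760 × 10⁻¹¹ = 9.802 × 10⁻²⁴ kg·m/s.
KE = p²/(2m) = (9.802 × 10⁻²⁴)² / (2 × 9.109 × 10⁻³¹) = 5.274 × 10⁻¹⁷ J = 329 eV.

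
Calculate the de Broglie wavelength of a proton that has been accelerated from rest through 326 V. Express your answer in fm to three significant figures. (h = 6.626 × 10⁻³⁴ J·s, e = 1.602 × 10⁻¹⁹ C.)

KE = eV = 1.602 × 10⁻¹⁹ × 326.0 = 5.223 × 10⁻¹⁷ J.
p = √(2mKE) = √(2 × 1.673 × 10⁻²⁷ × 5.223 × 10⁻¹⁷) = 4.180 × 10⁻²² kg·m/s.
λ = h/p = 6.626 × 10⁻³⁴ / 4.180 × 10⁻²² = 1.59 × 10⁻¹² m = 1590 fm.

λ = 1590 fm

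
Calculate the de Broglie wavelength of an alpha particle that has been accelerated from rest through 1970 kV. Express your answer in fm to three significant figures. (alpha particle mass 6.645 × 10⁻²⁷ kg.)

λ = 7.23 fm

KE = 2eV = 2 × 1.602 × 10⁻¹⁹ × 1.970 × 10⁶ = 6.312 × 10⁻¹³ J.
p = √(2mKE) = √(2 × 6.645 × 10⁻²⁷ × 6.312 × 10⁻¹³) = 9.159 × 10⁻²⁰ kg·m/s.
λ = h/p = 6.626 × 10⁻³⁴ / 9.159 × 10⁻²⁰ = 7.23 × 10⁻¹⁵ m = 7.23 fm.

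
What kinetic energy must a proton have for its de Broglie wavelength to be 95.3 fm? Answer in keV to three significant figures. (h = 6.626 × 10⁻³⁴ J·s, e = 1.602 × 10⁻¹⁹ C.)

KE = 90.2 keV

p = h/λ = 6.626 × 10⁻³⁴ / 9.530 × 10⁻¹⁴ = 6.953 × 10⁻²¹ kg·m/s.
KE = p²/(2m) = (6.953 × 10⁻²¹)² / (2 × 1.673 × 10⁻²⁷) = 1.445 × 10⁻¹⁴ J = 90.2 keV.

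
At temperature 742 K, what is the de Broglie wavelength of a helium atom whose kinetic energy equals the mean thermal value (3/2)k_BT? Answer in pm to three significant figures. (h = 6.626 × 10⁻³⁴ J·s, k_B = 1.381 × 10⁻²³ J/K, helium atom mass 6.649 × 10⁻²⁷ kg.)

KE = (3/2)k_BT = 1.5 × 1.381 × 10⁻²³ × 742 = 1.537 × 10⁻²⁰ J.
p = √(2mKE) = √(2 × 6.649 × 10⁻²⁷ × 1.537 × 10⁻²⁰) = 1.430 × 10⁻²³ kg·m/s.
λ = h/p = 4.63 × 10⁻¹¹ m = 46.3 pm.

λ = 46.3 pm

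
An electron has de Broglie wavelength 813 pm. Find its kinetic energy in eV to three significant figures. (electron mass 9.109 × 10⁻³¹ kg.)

KE = 2.28 eV

p = h/λ = 6.626 × 10⁻³⁴ / 8.130 × 10⁻¹⁰ = 8.150 × 10⁻²⁵ kg·m/s.
KE = p²/(2m) = (8.150 × 10⁻²⁵)² / (2 × 9.109 × 10⁻³¹) = 3.646 × 10⁻¹⁹ J = 2.28 eV.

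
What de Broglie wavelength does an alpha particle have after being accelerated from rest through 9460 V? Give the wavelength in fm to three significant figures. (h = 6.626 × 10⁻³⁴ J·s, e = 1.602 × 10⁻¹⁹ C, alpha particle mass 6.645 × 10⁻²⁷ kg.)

KE = 2eV = 2 × 1.602 × 10⁻¹⁹ × 9460 = 3.031 × 10⁻¹⁵ J.
p = √(2mKE) = √(2 × 6.645 × 10⁻²⁷ × 3.031 × 10⁻¹⁵) = 6.347 × 10⁻²¹ kg·m/s.
λ = h/p = 6.626 × 10⁻³⁴ / 6.347 × 10⁻²¹ = 1.04 × 10⁻¹³ m = 104 fm.

λ = 104 fm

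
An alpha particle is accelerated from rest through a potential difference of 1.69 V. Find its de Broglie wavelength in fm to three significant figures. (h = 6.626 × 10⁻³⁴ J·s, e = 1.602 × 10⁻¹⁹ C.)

KE = 2eV = 2 × 1.602 × 10⁻¹⁹ × 1.690 = 5.415 × 10⁻¹⁹ J.
p = √(2mKE) = √(2 × 6.645 × 10⁻²⁷ × 5.415 × 10⁻¹⁹) = 8.483 × 10⁻²³ kg·m/s.
λ = h/p = 6.626 × 10⁻³⁴ / 8.483 × 10⁻²³ = 7.81 × 10⁻¹² m = 7810 fm.

λ = 7810 fm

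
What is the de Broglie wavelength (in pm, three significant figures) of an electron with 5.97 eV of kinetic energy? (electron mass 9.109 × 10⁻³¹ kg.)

λ = 502 pm

KE = 5.97 eV = 9.564 × 10⁻¹⁹ J.
p = √(2mKE) = √(2 × 9.109 × 10⁻³¹ × 9.564 × 10⁻¹⁹) = 1.320 × 10⁻²⁴ kg·m/s.
λ = h/p = 6.626 × 10⁻³⁴ / 1.320 × 10⁻²⁴ = 5.02 × 10⁻¹⁰ m = 502 pm.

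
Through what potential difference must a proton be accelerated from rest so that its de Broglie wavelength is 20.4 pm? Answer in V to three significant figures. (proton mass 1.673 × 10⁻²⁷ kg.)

p = h/λ = 6.626 × 10⁻³⁴ / 2.040 × 10⁻¹¹ = 3.248 × 10⁻²³ kg·m/s.
KE = p²/(2m) = 3.153 × 10⁻¹⁹ J.
V = KE/e = 3.153 × 10⁻¹⁹ / (1.602 × 10⁻¹⁹) = 1.97 V.

V = 1.97 V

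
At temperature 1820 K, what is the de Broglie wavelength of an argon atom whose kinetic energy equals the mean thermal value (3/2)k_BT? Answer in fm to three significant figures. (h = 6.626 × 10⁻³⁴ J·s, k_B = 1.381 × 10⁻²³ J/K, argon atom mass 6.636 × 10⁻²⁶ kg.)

KE = (3/2)k_BT = 1.5 × 1.381 × 10⁻²³ × 1820 = 3.770 × 10⁻²⁰ J.
p = √(2mKE) = √(2 × 6.636 × 10⁻²⁶ × 3.770 × 10⁻²⁰) = 7.074 × 10⁻²³ kg·m/s.
λ = h/p = 9.37 × 10⁻¹² m = 9370 fm.

λ = 9370 fm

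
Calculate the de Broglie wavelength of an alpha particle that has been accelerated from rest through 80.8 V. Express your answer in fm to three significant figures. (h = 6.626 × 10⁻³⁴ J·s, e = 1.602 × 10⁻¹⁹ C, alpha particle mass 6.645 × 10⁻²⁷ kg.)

λ = 1130 fm

KE = 2eV = 2 × 1.602 × 10⁻¹⁹ × 80.80 = 2.589 × 10⁻¹⁷ J.
p = √(2mKE) = √(2 × 6.645 × 10⁻²⁷ × 2.589 × 10⁻¹⁷) = 5.866 × 10⁻²² kg·m/s.
λ = h/p = 6.626 × 10⁻³⁴ / 5.866 × 10⁻²² = 1.13 × 10⁻¹² m = 1130 fm.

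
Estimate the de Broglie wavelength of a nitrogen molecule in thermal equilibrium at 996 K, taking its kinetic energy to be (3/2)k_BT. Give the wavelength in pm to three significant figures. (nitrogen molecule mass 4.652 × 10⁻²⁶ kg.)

KE = (3/2)k_BT = 1.5 × 1.381 × 10⁻²³ × 996 = 2.063 × 10⁻²⁰ J.
p = √(2mKE) = √(2 × 4.652 × 10⁻²⁶ × 2.063 × 10⁻²⁰) = 4.381 × 10⁻²³ kg·m/s.
λ = h/p = 1.51 × 10⁻¹¹ m = 15.1 pm.

λ = 15.1 pm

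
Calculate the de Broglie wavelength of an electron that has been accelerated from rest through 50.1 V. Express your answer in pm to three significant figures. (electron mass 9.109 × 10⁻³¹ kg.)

λ = 173 pm

KE = eV = 1.602 × 10⁻¹⁹ × 50.10 = 8.026 × 10⁻¹⁸ J.
p = √(2mKE) = √(2 × 9.109 × 10⁻³¹ × 8.026 × 10⁻¹⁸) = 3.824 × 10⁻²⁴ kg·m/s.
λ = h/p = 6.626 × 10⁻³⁴ / 3.824 × 10⁻²⁴ = 1.73 × 10⁻¹⁰ m = 173 pm.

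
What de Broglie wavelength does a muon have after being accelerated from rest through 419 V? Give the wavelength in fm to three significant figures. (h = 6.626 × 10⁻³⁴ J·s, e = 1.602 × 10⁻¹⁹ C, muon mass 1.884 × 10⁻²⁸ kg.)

λ = 4170 fm

KE = eV = 1.602 × 10⁻¹⁹ × 419.0 = 6.712 × 10⁻¹⁷ J.
p = √(2mKE) = √(2 × 1.884 × 10⁻²⁸ × 6.712 × 10⁻¹⁷) = 1.590 × 10⁻²² kg·m/s.
λ = h/p = 6.626 × 10⁻³⁴ / 1.590 × 10⁻²² = 4.17 × 10⁻¹² m = 4170 fm.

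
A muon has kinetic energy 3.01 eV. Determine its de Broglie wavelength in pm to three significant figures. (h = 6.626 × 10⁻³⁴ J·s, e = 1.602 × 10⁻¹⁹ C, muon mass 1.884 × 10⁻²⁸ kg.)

KE = 3.01 eV = 4.822 × 10⁻¹⁹ J.
p = √(2mKE) = √(2 × 1.884 × 10⁻²⁸ × 4.822 × 10⁻¹⁹) = 1.348 × 10⁻²³ kg·m/s.
λ = h/p = 6.626 × 10⁻³⁴ / 1.348 × 10⁻²³ = 4.92 × 10⁻¹¹ m = 49.2 pm.

λ = 49.2 pm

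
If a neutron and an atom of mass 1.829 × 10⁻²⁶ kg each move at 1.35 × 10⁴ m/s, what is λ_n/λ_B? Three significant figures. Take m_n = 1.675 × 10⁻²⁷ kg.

At fixed v, p = mv so λ = h/(mv) ∝ 1/m.
λ_n/λ_B = m_B/m_n = 1.829 × 10⁻²⁶/1.675 × 10⁻²⁷ = 10.9.

λ_n/λ_B = 10.9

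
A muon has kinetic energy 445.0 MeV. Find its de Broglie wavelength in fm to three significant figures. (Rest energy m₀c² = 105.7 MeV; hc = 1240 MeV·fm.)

λ = 2.29 fm

Total energy E = KE + m₀c² = 445.0 + 105.7 = 550.7 MeV.
(pc)² = E² − (m₀c²)² = (550.7)² − (105.7)² = 2.921 × 10⁵ MeV², so pc = 540.5 MeV.
λ = hc/(pc) = 1240 MeV·fm / 540.5 MeV = 2.29 fm.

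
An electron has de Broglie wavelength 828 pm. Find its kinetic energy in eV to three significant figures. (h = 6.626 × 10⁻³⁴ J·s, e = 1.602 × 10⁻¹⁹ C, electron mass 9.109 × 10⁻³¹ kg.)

p = h/λ = 6.626 × 10⁻³⁴ / 8.280 × 10⁻¹⁰ = 8.002 × 10⁻²⁵ kg·m/s.
KE = p²/(2m) = (8.002 × 10⁻²⁵)² / (2 × 9.109 × 10⁻³¹) = 3.515 × 10⁻¹⁹ J = 2.19 eV.

KE = 2.19 eV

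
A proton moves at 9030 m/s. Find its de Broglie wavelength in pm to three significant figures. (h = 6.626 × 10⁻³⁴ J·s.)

p = mv = 1.673 × 10⁻²⁷ × 9030 = 1.511 × 10⁻²³ kg·m/s.
λ = h/p = 6.626 × 10⁻³⁴ / 1.511 × 10⁻²³ = 4.39 × 10⁻¹¹ m = 43.9 pm.

λ = 43.9 pm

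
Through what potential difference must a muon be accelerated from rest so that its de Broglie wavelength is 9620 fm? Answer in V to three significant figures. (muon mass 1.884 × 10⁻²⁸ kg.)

p = h/λ = 6.626 × 10⁻³⁴ / 9.620 × 10⁻¹² = 6.888 × 10⁻²³ kg·m/s.
KE = p²/(2m) = 1.259 × 10⁻¹⁷ J.
V = KE/e = 1.259 × 10⁻¹⁷ / (1.602 × 10⁻¹⁹) = 78.6 V.

V = 78.6 V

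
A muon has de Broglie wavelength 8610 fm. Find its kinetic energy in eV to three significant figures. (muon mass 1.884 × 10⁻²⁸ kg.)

p = h/λ = 6.626 × 10⁻³⁴ / 8.610 × 10⁻¹² = 7.696 × 10⁻²³ kg·m/s.
KE = p²/(2m) = (7.696 × 10⁻²³)² / (2 × 1.884 × 10⁻²⁸) = 1.572 × 10⁻¹⁷ J = 98.1 eV.

KE = 98.1 eV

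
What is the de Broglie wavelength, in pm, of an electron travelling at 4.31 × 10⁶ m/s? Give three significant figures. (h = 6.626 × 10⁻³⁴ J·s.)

λ = 169 pm

p = mv = 9.109 × 10⁻³¹ × 4.31 × 10⁶ = 3.926 × 10⁻²⁴ kg·m/s.
λ = h/p = 6.626 × 10⁻³⁴ / 3.926 × 10⁻²⁴ = 1.69 × 10⁻¹⁰ m = 169 pm.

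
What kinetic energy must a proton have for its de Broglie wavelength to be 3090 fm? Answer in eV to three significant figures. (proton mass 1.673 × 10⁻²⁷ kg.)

p = h/λ = 6.626 × 10⁻³⁴ / 3.090 × 10⁻¹² = 2.144 × 10⁻²² kg·m/s.
KE = p²/(2m) = (2.144 × 10⁻²²)² / (2 × 1.673 × 10⁻²⁷) = 1.374 × 10⁻¹⁷ J = 85.8 eV.

KE = 85.8 eV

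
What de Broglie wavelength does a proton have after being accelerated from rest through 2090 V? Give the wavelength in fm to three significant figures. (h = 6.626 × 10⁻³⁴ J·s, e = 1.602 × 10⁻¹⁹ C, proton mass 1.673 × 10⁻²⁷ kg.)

λ = 626 fm

KE = eV = 1.602 × 10⁻¹⁹ × 2090 = 3.348 × 10⁻¹⁶ J.
p = √(2mKE) = √(2 × 1.673 × 10⁻²⁷ × 3.348 × 10⁻¹⁶) = 1.058 × 10⁻²¹ kg·m/s.
λ = h/p = 6.626 × 10⁻³⁴ / 1.058 × 10⁻²¹ = 6.26 × 10⁻¹³ m = 626 fm.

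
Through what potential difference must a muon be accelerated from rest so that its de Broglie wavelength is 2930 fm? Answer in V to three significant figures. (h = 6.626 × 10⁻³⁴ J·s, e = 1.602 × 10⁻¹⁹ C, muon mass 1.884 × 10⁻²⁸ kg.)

p = h/λ = 6.626 × 10⁻³⁴ / 2.930 × 10⁻¹² = 2.261 × 10⁻²² kg·m/s.
KE = p²/(2m) = 1.357 × 10⁻¹⁶ J.
V = KE/e = 1.357 × 10⁻¹⁶ / (1.602 × 10⁻¹⁹) = 847 V.

V = 847 V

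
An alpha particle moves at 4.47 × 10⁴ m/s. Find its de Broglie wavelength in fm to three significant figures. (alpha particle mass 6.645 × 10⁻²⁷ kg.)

p = mv = 6.645 × 10⁻²⁷ × 4.47 × 10⁴ = 2.970 × 10⁻²² kg·m/s.
λ = h/p = 6.626 × 10⁻³⁴ / 2.970 × 10⁻²² = 2.23 × 10⁻¹² m = 2230 fm.

λ = 2230 fm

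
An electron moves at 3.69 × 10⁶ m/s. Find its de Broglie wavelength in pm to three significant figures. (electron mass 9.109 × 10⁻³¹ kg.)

λ = 197 pm

p = mv = 9.109 × 10⁻³¹ × 3.69 × 10⁶ = 3.361 × 10⁻²⁴ kg·m/s.
λ = h/p = 6.626 × 10⁻³⁴ / 3.361 × 10⁻²⁴ = 1.97 × 10⁻¹⁰ m = 197 pm.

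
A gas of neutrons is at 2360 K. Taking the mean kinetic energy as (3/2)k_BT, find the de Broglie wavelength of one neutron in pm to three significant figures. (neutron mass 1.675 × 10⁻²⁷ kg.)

λ = 51.8 pm

KE = (3/2)k_BT = 1.5 × 1.381 × 10⁻²³ × 2360 = 4.889 × 10⁻²⁰ J.
p = √(2mKE) = √(2 × 1.675 × 10⁻²⁷ × 4.889 × 10⁻²⁰) = 1.280 × 10⁻²³ kg·m/s.
λ = h/p = 5.18 × 10⁻¹¹ m = 51.8 pm.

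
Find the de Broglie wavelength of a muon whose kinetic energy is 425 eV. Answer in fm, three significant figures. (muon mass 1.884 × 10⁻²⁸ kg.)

KE = 425 eV = 6.809 × 10⁻¹⁷ J.
p = √(2mKE) = √(2 × 1.884 × 10⁻²⁸ × 6.809 × 10⁻¹⁷) = 1.602 × 10⁻²² kg·m/s.
λ = h/p = 6.626 × 10⁻³⁴ / 1.602 × 10⁻²² = 4.14 × 10⁻¹² m = 4140 fm.

λ = 4140 fm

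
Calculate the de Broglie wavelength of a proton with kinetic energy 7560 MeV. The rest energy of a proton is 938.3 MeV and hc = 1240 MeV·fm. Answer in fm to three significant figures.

λ = 0.147 fm

Total energy E = KE + m₀c² = 7560 + 938.3 = 8498.3 MeV.
(pc)² = E² − (m₀c²)² = (8498.3)² − (938.3)² = 7.134 × 10⁷ MeV², so pc = 8446 MeV.
λ = hc/(pc) = 1240 MeV·fm / 8446 MeV = 0.147 fm.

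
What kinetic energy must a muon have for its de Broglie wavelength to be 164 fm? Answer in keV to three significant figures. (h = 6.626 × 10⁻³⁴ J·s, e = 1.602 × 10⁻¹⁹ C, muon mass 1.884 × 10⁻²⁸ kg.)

KE = 270 keV

p = h/λ = 6.626 × 10⁻³⁴ / 1.640 × 10⁻¹³ = 4.040 × 10⁻²¹ kg·m/s.
KE = p²/(2m) = (4.040 × 10⁻²¹)² / (2 × 1.884 × 10⁻²⁸) = 4.332 × 10⁻¹⁴ J = 270 keV.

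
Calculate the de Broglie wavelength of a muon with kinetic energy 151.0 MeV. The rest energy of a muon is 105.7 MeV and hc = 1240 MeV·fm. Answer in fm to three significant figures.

Total energy E = KE + m₀c² = 151.0 + 105.7 = 256.7 MeV.
(pc)² = E² − (m₀c²)² = (256.7)² − (105.7)² = 5.472 × 10⁴ MeV², so pc = 233.9 MeV.
λ = hc/(pc) = 1240 MeV·fm / 233.9 MeV = 5.30 fm.

λ = 5.30 fm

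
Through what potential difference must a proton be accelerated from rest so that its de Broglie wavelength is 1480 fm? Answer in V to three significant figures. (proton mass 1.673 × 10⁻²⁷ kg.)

V = 374 V

p = h/λ = 6.626 × 10⁻³⁴ / 1.480 × 10⁻¹² = 4.477 × 10⁻²² kg·m/s.
KE = p²/(2m) = 5.990 × 10⁻¹⁷ J.
V = KE/e = 5.990 × 10⁻¹⁷ / (1.602 × 10⁻¹⁹) = 374 V.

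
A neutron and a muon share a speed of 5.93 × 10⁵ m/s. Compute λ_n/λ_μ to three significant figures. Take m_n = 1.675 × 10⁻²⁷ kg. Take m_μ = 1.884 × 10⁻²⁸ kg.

At fixed v, p = mv so λ = h/(mv) ∝ 1/m.
λ_n/λ_μ = m_μ/m_n = 1.884 × 10⁻²⁸/1.675 × 10⁻²⁷ = 0.112.

λ_n/λ_μ = 0.112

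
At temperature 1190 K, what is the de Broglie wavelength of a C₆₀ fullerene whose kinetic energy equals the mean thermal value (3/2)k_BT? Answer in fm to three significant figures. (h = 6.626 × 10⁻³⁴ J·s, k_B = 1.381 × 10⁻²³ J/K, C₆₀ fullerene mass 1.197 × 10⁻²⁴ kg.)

KE = (3/2)k_BT = 1.5 × 1.381 × 10⁻²³ × 1190 = 2.465 × 10⁻²⁰ J.
p = √(2mKE) = √(2 × 1.197 × 10⁻²⁴ × 2.465 × 10⁻²⁰) = 2.429 × 10⁻²² kg·m/s.
λ = h/p = 2.73 × 10⁻¹² m = 2730 fm.

λ = 2730 fm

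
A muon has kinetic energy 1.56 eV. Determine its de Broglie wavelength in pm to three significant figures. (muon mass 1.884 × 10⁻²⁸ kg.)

KE = 1.56 eV = 2.499 × 10⁻¹⁹ J.
p = √(2mKE) = √(2 × 1.884 × 10⁻²⁸ × 2.499 × 10⁻¹⁹) = 9.704 × 10⁻²⁴ kg·m/s.
λ = h/p = 6.626 × 10⁻³⁴ / 9.704 × 10⁻²⁴ = 6.83 × 10⁻¹¹ m = 68.3 pm.

λ = 68.3 pm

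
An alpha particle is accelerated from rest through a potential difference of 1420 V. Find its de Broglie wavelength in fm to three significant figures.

λ = 269 fm

KE = 2eV = 2 × 1.602 × 10⁻¹⁹ × 1420 = 4.550 × 10⁻¹⁶ J.
p = √(2mKE) = √(2 × 6.645 × 10⁻²⁷ × 4.550 × 10⁻¹⁶) = 2.459 × 10⁻²¹ kg·m/s.
λ = h/p = 6.626 × 10⁻³⁴ / 2.459 × 10⁻²¹ = 2.69 × 10⁻¹³ m = 269 fm.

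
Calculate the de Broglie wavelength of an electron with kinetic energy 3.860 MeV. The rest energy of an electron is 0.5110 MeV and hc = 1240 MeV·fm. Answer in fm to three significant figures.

Total energy E = KE + m₀c² = 3.860 + 0.5110 = 4.3710 MeV.
(pc)² = E² − (m₀c²)² = (4.3710)² − (0.5110)² = 18.84 MeV², so pc = 4.341 MeV.
λ = hc/(pc) = 1240 MeV·fm / 4.341 MeV = 286 fm.

λ = 286 fm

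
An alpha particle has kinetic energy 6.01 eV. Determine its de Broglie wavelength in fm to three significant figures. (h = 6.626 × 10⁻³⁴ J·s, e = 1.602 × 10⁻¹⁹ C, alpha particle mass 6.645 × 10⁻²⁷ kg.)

λ = 5860 fm

KE = 6.01 eV = 9.628 × 10⁻¹⁹ J.
p = √(2mKE) = √(2 × 6.645 × 10⁻²⁷ × 9.628 × 10⁻¹⁹) = 1.131 × 10⁻²² kg·m/s.
λ = h/p = 6.626 × 10⁻³⁴ / 1.131 × 10⁻²² = 5.86 × 10⁻¹² m = 5860 fm.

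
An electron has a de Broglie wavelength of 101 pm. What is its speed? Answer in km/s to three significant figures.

v = 7200 km/s

p = h/λ = 6.626 × 10⁻³⁴ / 1.010 × 10⁻¹⁰ = 6.560 × 10⁻²⁴ kg·m/s.
v = p/m = 6.560 × 10⁻²⁴ / 9.109 × 10⁻³¹ = 7.20 × 10⁶ m/s = 7200 km/s.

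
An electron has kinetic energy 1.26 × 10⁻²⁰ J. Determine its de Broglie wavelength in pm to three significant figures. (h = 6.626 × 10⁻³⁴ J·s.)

λ = 4370 pm

p = √(2mKE) = √(2 × 9.109 × 10⁻³¹ × 1.260 × 10⁻²⁰) = 1.515 × 10⁻²⁵ kg·m/s.
λ = h/p = 6.626 × 10⁻³⁴ / 1.515 × 10⁻²⁵ = 4.37 × 10⁻⁹ m = 4370 pm.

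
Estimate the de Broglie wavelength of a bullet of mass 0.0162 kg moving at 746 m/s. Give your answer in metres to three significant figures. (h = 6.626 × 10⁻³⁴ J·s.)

λ = 5.48 × 10⁻³⁵ m

p = mv = 0.0162 × 746 = 1.209 × 10¹ kg·m/s.
λ = h/p = 6.626 × 10⁻³⁴ / 1.209 × 10¹ = 5.48 × 10⁻³⁵ m.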